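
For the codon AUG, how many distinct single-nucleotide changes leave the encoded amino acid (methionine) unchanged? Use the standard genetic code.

0

Position 1: none → 0 synonymous.
Position 2: none → 0 synonymous.
Position 3: none → 0 synonymous.
Total: 0 + 0 + 0 = 0.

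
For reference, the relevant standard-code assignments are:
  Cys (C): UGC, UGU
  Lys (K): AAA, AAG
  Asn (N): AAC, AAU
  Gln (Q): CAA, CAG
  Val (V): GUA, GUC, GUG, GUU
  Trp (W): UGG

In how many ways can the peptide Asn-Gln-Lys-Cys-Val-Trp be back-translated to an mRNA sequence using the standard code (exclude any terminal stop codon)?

Asn: 2 codons.
Gln: 2 codons.
Lys: 2 codons.
Cys: 2 codons.
Val: 4 codons.
Trp: 1 codon.
2 × 2 × 2 × 2 × 4 × 1 = 64.

64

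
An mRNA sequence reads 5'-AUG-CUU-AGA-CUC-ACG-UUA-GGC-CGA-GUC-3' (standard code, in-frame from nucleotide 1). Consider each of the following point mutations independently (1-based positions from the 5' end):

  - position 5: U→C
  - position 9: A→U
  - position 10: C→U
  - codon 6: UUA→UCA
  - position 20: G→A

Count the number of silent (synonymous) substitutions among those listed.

0

Codon 2: CUU (Leu) → CCU (Pro) — missense.
Codon 3: AGA (Arg) → AGU (Ser) — missense.
Codon 4: CUC (Leu) → UUC (Phe) — missense.
Codon 6: UUA (Leu) → UCA (Ser) — missense.
Codon 7: GGC (Gly) → GAC (Asp) — missense.
Synonymous: 0 of 5.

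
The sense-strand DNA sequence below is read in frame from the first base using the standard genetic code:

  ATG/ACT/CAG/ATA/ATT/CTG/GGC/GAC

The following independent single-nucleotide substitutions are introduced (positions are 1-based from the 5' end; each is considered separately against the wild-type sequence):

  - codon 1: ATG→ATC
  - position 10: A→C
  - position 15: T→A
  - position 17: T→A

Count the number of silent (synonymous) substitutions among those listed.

Codon 1: ATG (Met) → ATC (Ile) — missense.
Codon 4: ATA (Ile) → CTA (Leu) — missense.
Codon 5: ATT (Ile) → ATA (Ile) — synonymous.
Codon 6: CTG (Leu) → CAG (Gln) — missense.
Synonymous: 1 of 4.

1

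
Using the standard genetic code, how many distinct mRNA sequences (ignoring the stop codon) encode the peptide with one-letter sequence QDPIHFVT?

Gln: 2 codons.
Asp: 2 codons.
Pro: 4 codons.
Ile: 3 codons.
His: 2 codons.
Phe: 2 codons.
Val: 4 codons.
Thr: 4 codons.
2 × 2 × 4 × 3 × 2 × 2 × 4 × 4 = 3072.

3072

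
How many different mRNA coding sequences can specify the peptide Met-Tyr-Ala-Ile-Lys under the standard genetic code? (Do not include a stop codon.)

48

Met: 1 codon.
Tyr: 2 codons.
Ala: 4 codons.
Ile: 3 codons.
Lys: 2 codons.
1 × 2 × 4 × 3 × 2 = 48.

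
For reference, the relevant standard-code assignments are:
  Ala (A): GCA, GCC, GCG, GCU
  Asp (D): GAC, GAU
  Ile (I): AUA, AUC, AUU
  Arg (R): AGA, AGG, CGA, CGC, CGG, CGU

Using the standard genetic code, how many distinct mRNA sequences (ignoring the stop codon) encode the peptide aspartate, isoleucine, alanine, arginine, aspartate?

288

Asp: 2 codons.
Ile: 3 codons.
Ala: 4 codons.
Arg: 6 codons.
Asp: 2 codons.
2 × 3 × 4 × 6 × 2 = 288.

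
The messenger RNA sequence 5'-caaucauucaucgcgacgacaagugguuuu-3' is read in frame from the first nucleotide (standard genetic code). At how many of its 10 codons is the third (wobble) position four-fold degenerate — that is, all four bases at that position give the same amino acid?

Codon 1 CAA (Gln): third position 2-fold.
Codon 2 UCA (Ser): third position 4-fold.
Codon 3 UUC (Phe): third position 2-fold.
Codon 4 AUC (Ile): third position 3-fold.
Codon 5 GCG (Ala): third position 4-fold.
Codon 6 ACG (Thr): third position 4-fold.
Codon 7 ACA (Thr): third position 4-fold.
Codon 8 AGU (Ser): third position 2-fold.
Codon 9 GGU (Gly): third position 4-fold.
Codon 10 UUU (Phe): third position 2-fold.
Four-fold degenerate third positions: 5.

5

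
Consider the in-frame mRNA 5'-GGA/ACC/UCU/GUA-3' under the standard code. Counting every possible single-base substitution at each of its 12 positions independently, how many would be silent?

Codon 1 (GGA, Gly): 3 synonymous substitutions.
Codon 2 (ACC, Thr): 3 synonymous substitutions.
Codon 3 (UCU, Ser): 3 synonymous substitutions.
Codon 4 (GUA, Val): 3 synonymous substitutions.
Total: 3 + 3 + 3 + 3 = 12.

12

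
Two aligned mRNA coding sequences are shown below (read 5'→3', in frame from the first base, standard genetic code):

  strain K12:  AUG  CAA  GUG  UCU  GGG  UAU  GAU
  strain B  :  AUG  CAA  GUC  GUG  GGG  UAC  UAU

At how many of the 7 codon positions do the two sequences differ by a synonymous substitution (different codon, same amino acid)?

2

Codon 1: AUG Met / AUG Met — identical.
Codon 2: CAA Gln / CAA Gln — identical.
Codon 3: GUG Val / GUC Val — synonymous.
Codon 4: UCU Ser / GUG Val — nonsynonymous.
Codon 5: GGG Gly / GGG Gly — identical.
Codon 6: UAU Tyr / UAC Tyr — synonymous.
Codon 7: GAU Asp / UAU Tyr — nonsynonymous.
Synonymous differences: 2.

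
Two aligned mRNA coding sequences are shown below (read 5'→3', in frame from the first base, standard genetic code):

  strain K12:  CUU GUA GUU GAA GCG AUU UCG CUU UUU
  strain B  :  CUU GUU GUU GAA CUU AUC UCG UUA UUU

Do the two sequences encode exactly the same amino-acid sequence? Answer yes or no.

Codon 1: CUU Leu / CUU Leu — identical.
Codon 2: GUA Val / GUU Val — synonymous.
Codon 3: GUU Val / GUU Val — identical.
Codon 4: GAA Glu / GAA Glu — identical.
Codon 5: GCG Ala / CUU Leu — nonsynonymous.
Codon 6: AUU Ile / AUC Ile — synonymous.
Codon 7: UCG Ser / UCG Ser — identical.
Codon 8: CUU Leu / UUA Leu — synonymous.
Codon 9: UUU Phe / UUU Phe — identical.
Nonsynonymous differences: 1 → different protein.

no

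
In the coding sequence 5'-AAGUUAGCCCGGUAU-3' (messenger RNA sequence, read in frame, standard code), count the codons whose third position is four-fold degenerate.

2

Codon 1 AAG (Lys): third position 2-fold.
Codon 2 UUA (Leu): third position 2-fold.
Codon 3 GCC (Ala): third position 4-fold.
Codon 4 CGG (Arg): third position 4-fold.
Codon 5 UAU (Tyr): third position 2-fold.
Four-fold degenerate third positions: 2.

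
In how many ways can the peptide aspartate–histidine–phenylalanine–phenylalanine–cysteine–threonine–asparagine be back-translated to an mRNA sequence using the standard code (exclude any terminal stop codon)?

256

Asp: 2 codons.
His: 2 codons.
Phe: 2 codons.
Phe: 2 codons.
Cys: 2 codons.
Thr: 4 codons.
Asn: 2 codons.
2 × 2 × 2 × 2 × 2 × 4 × 2 = 256.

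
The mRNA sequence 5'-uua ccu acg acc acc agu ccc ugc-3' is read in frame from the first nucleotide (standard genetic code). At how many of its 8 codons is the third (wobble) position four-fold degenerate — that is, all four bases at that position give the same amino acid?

Codon 1 UUA (Leu): third position 2-fold.
Codon 2 CCU (Pro): third position 4-fold.
Codon 3 ACG (Thr): third position 4-fold.
Codon 4 ACC (Thr): third position 4-fold.
Codon 5 ACC (Thr): third position 4-fold.
Codon 6 AGU (Ser): third position 2-fold.
Codon 7 CCC (Pro): third position 4-fold.
Codon 8 UGC (Cys): third position 2-fold.
Four-fold degenerate third positions: 5.

5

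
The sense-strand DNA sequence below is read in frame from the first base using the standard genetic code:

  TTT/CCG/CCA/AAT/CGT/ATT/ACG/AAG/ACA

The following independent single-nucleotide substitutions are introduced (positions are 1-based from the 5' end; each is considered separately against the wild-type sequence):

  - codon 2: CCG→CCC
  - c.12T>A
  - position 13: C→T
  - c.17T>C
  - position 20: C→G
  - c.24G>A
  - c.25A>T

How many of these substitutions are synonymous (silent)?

2

Codon 2: CCG (Pro) → CCC (Pro) — synonymous.
Codon 4: AAT (Asn) → AAA (Lys) — missense.
Codon 5: CGT (Arg) → TGT (Cys) — missense.
Codon 6: ATT (Ile) → ACT (Thr) — missense.
Codon 7: ACG (Thr) → AGG (Arg) — missense.
Codon 8: AAG (Lys) → AAA (Lys) — synonymous.
Codon 9: ACA (Thr) → TCA (Ser) — missense.
Synonymous: 2 of 7.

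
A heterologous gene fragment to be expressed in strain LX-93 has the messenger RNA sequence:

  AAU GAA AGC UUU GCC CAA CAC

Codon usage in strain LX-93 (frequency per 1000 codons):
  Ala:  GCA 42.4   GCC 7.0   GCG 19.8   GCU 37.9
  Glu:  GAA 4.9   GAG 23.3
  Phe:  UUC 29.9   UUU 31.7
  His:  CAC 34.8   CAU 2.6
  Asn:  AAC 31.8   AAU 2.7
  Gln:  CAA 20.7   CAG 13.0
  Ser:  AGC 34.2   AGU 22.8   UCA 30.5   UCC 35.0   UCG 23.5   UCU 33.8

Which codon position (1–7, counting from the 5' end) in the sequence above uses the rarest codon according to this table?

Codon 1 AAU (Asn): 2.7 per 1000.
Codon 2 GAA (Glu): 4.9 per 1000.
Codon 3 AGC (Ser): 34.2 per 1000.
Codon 4 UUU (Phe): 31.7 per 1000.
Codon 5 GCC (Ala): 7.0 per 1000.
Codon 6 CAA (Gln): 20.7 per 1000.
Codon 7 CAC (His): 34.8 per 1000.
Lowest frequency is 2.7 at codon 1.

1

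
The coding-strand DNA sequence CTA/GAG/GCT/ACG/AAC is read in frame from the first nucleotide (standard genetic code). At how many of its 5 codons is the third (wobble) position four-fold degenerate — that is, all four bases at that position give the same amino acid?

Codon 1 CTA (Leu): third position 4-fold.
Codon 2 GAG (Glu): third position 2-fold.
Codon 3 GCT (Ala): third position 4-fold.
Codon 4 ACG (Thr): third position 4-fold.
Codon 5 AAC (Asn): third position 2-fold.
Four-fold degenerate third positions: 3.

3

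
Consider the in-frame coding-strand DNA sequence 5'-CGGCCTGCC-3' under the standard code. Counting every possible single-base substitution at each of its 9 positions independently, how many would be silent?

Codon 1 (CGG, Arg): 4 synonymous substitutions.
Codon 2 (CCT, Pro): 3 synonymous substitutions.
Codon 3 (GCC, Ala): 3 synonymous substitutions.
Total: 4 + 3 + 3 = 10.

10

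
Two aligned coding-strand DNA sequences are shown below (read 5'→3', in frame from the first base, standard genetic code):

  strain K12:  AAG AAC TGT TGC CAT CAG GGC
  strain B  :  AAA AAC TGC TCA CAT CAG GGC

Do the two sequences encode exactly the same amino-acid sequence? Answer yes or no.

no

Codon 1: AAG Lys / AAA Lys — synonymous.
Codon 2: AAC Asn / AAC Asn — identical.
Codon 3: TGT Cys / TGC Cys — synonymous.
Codon 4: TGC Cys / TCA Ser — nonsynonymous.
Codon 5: CAT His / CAT His — identical.
Codon 6: CAG Gln / CAG Gln — identical.
Codon 7: GGC Gly / GGC Gly — identical.
Nonsynonymous differences: 1 → different protein.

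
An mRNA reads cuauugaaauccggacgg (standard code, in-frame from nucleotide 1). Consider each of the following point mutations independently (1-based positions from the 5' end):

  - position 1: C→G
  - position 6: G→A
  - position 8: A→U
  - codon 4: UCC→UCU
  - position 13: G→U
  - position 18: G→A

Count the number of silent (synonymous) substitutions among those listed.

Codon 1: CUA (Leu) → GUA (Val) — missense.
Codon 2: UUG (Leu) → UUA (Leu) — synonymous.
Codon 3: AAA (Lys) → AUA (Ile) — missense.
Codon 4: UCC (Ser) → UCU (Ser) — synonymous.
Codon 5: GGA (Gly) → UGA (Stop) — nonsense.
Codon 6: CGG (Arg) → CGA (Arg) — synonymous.
Synonymous: 3 of 6.

3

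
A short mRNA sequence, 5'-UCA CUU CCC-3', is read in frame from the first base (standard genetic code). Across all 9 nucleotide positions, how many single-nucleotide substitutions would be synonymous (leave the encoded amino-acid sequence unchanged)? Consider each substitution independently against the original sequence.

Codon 1 (UCA, Ser): 3 synonymous substitutions.
Codon 2 (CUU, Leu): 3 synonymous substitutions.
Codon 3 (CCC, Pro): 3 synonymous substitutions.
Total: 3 + 3 + 3 = 9.

9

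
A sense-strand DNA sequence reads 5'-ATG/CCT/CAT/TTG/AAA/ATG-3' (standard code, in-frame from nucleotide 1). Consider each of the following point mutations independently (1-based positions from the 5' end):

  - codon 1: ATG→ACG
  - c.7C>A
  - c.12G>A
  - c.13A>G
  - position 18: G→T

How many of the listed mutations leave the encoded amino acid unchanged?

Codon 1: ATG (Met) → ACG (Thr) — missense.
Codon 3: CAT (His) → AAT (Asn) — missense.
Codon 4: TTG (Leu) → TTA (Leu) — synonymous.
Codon 5: AAA (Lys) → GAA (Glu) — missense.
Codon 6: ATG (Met) → ATT (Ile) — missense.
Synonymous: 1 of 5.

1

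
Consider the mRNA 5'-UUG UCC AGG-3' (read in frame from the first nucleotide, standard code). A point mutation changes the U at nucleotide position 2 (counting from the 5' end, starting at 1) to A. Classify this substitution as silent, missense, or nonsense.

Position 2 falls in codon 1: UUG → Leu.
After the substitution the codon is UAG → Stop.
The new codon is a stop codon, so this is a nonsense mutation.

nonsense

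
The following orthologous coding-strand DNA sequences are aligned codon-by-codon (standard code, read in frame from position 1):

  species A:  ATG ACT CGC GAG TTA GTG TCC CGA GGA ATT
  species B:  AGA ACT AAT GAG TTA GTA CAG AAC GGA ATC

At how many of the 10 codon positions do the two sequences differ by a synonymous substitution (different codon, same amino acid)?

2

Codon 1: ATG Met / AGA Arg — nonsynonymous.
Codon 2: ACT Thr / ACT Thr — identical.
Codon 3: CGC Arg / AAT Asn — nonsynonymous.
Codon 4: GAG Glu / GAG Glu — identical.
Codon 5: TTA Leu / TTA Leu — identical.
Codon 6: GTG Val / GTA Val — synonymous.
Codon 7: TCC Ser / CAG Gln — nonsynonymous.
Codon 8: CGA Arg / AAC Asn — nonsynonymous.
Codon 9: GGA Gly / GGA Gly — identical.
Codon 10: ATT Ile / ATC Ile — synonymous.
Synonymous differences: 2.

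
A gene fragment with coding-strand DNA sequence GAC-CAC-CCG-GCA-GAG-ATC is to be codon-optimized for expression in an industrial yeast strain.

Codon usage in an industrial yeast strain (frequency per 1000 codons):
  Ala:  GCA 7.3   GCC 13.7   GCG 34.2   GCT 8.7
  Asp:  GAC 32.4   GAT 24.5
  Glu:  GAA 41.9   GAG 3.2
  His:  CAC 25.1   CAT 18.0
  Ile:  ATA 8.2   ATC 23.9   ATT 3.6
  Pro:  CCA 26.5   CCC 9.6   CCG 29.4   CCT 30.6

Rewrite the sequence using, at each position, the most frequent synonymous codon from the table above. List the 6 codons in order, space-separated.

GAC CAC CCT GCG GAA ATC

Codon 1 (Asp): best is GAC at 32.4.
Codon 2 (His): best is CAC at 25.1.
Codon 3 (Pro): best is CCT at 30.6.
Codon 4 (Ala): best is GCG at 34.2.
Codon 5 (Glu): best is GAA at 41.9.
Codon 6 (Ile): best is ATC at 23.9.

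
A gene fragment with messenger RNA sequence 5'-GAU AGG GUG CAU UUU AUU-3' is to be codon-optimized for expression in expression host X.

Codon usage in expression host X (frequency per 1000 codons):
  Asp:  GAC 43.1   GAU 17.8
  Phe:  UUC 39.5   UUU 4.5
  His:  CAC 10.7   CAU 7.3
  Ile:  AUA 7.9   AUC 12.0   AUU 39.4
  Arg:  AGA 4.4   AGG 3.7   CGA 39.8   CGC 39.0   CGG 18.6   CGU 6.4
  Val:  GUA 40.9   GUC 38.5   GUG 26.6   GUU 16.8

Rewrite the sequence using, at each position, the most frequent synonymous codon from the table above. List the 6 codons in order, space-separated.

Codon 1 (Asp): best is GAC at 43.1.
Codon 2 (Arg): best is CGA at 39.8.
Codon 3 (Val): best is GUA at 40.9.
Codon 4 (His): best is CAC at 10.7.
Codon 5 (Phe): best is UUC at 39.5.
Codon 6 (Ile): best is AUU at 39.4.

GAC CGA GUA CAC UUC AUU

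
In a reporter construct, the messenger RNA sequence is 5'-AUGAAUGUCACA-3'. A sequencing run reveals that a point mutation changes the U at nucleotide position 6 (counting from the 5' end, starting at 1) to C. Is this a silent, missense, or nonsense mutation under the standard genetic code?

silent

Position 6 falls in codon 2: AAU → Asn.
After the substitution the codon is AAC → Asn.
Both encode Asn, so the change is synonymous.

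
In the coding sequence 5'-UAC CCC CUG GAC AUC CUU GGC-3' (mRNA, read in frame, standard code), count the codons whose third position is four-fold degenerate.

Codon 1 UAC (Tyr): third position 2-fold.
Codon 2 CCC (Pro): third position 4-fold.
Codon 3 CUG (Leu): third position 4-fold.
Codon 4 GAC (Asp): third position 2-fold.
Codon 5 AUC (Ile): third position 3-fold.
Codon 6 CUU (Leu): third position 4-fold.
Codon 7 GGC (Gly): third position 4-fold.
Four-fold degenerate third positions: 4.

4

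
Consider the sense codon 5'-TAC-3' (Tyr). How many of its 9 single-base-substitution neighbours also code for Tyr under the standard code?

Position 1: none → 0 synonymous.
Position 2: none → 0 synonymous.
Position 3: TAT → 1 synonymous.
Total: 0 + 0 + 1 = 1.

1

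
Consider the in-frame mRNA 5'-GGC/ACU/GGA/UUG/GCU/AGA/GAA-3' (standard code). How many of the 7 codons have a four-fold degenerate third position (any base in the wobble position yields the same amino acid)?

4

Codon 1 GGC (Gly): third position 4-fold.
Codon 2 ACU (Thr): third position 4-fold.
Codon 3 GGA (Gly): third position 4-fold.
Codon 4 UUG (Leu): third position 2-fold.
Codon 5 GCU (Ala): third position 4-fold.
Codon 6 AGA (Arg): third position 2-fold.
Codon 7 GAA (Glu): third position 2-fold.
Four-fold degenerate third positions: 4.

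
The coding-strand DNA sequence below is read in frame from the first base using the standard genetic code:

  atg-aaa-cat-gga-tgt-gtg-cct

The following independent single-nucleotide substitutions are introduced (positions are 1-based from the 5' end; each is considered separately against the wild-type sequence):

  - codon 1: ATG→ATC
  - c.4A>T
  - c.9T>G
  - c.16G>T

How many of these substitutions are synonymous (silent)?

0

Codon 1: ATG (Met) → ATC (Ile) — missense.
Codon 2: AAA (Lys) → TAA (Stop) — nonsense.
Codon 3: CAT (His) → CAG (Gln) — missense.
Codon 6: GTG (Val) → TTG (Leu) — missense.
Synonymous: 0 of 4.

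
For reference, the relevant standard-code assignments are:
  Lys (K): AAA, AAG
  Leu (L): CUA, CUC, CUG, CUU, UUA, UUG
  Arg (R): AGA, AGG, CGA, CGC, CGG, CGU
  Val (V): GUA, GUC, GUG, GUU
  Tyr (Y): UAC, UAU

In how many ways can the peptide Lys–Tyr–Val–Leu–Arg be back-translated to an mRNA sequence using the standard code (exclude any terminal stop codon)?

576

Lys: 2 codons.
Tyr: 2 codons.
Val: 4 codons.
Leu: 6 codons.
Arg: 6 codons.
2 × 2 × 4 × 6 × 6 = 576.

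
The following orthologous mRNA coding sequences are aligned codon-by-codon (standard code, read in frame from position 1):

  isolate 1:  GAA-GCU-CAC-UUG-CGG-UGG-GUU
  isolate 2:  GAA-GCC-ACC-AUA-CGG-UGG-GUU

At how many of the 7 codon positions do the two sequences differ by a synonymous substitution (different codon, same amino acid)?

1

Codon 1: GAA Glu / GAA Glu — identical.
Codon 2: GCU Ala / GCC Ala — synonymous.
Codon 3: CAC His / ACC Thr — nonsynonymous.
Codon 4: UUG Leu / AUA Ile — nonsynonymous.
Codon 5: CGG Arg / CGG Arg — identical.
Codon 6: UGG Trp / UGG Trp — identical.
Codon 7: GUU Val / GUU Val — identical.
Synonymous differences: 1.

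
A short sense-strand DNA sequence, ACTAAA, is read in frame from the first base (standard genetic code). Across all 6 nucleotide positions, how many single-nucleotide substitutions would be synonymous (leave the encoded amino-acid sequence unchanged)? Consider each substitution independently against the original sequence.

4

Codon 1 (ACT, Thr): 3 synonymous substitutions.
Codon 2 (AAA, Lys): 1 synonymous substitution.
Total: 3 + 1 = 4.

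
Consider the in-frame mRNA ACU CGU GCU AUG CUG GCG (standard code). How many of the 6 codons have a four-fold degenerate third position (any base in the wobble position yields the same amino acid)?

5

Codon 1 ACU (Thr): third position 4-fold.
Codon 2 CGU (Arg): third position 4-fold.
Codon 3 GCU (Ala): third position 4-fold.
Codon 4 AUG (Met): third position 1-fold.
Codon 5 CUG (Leu): third position 4-fold.
Codon 6 GCG (Ala): third position 4-fold.
Four-fold degenerate third positions: 5.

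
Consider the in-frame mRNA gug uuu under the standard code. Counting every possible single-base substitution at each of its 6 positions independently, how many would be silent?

Codon 1 (GUG, Val): 3 synonymous substitutions.
Codon 2 (UUU, Phe): 1 synonymous substitution.
Total: 3 + 1 = 4.

4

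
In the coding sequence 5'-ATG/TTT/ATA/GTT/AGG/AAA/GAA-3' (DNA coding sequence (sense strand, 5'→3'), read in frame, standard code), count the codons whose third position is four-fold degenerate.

1

Codon 1 ATG (Met): third position 1-fold.
Codon 2 TTT (Phe): third position 2-fold.
Codon 3 ATA (Ile): third position 3-fold.
Codon 4 GTT (Val): third position 4-fold.
Codon 5 AGG (Arg): third position 2-fold.
Codon 6 AAA (Lys): third position 2-fold.
Codon 7 GAA (Glu): third position 2-fold.
Four-fold degenerate third positions: 1.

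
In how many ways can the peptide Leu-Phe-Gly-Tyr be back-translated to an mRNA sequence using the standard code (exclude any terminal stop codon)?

96

Leu: 6 codons.
Phe: 2 codons.
Gly: 4 codons.
Tyr: 2 codons.
6 × 2 × 4 × 2 = 96.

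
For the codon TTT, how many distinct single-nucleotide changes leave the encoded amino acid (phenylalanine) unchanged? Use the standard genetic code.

Position 1: none → 0 synonymous.
Position 2: none → 0 synonymous.
Position 3: TTC → 1 synonymous.
Total: 0 + 0 + 1 = 1.

1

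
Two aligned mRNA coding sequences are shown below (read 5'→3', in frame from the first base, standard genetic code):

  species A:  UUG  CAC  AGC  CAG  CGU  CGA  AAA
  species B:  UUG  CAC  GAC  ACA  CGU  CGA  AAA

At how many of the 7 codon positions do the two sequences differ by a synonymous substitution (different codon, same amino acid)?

Codon 1: UUG Leu / UUG Leu — identical.
Codon 2: CAC His / CAC His — identical.
Codon 3: AGC Ser / GAC Asp — nonsynonymous.
Codon 4: CAG Gln / ACA Thr — nonsynonymous.
Codon 5: CGU Arg / CGU Arg — identical.
Codon 6: CGA Arg / CGA Arg — identical.
Codon 7: AAA Lys / AAA Lys — identical.
Synonymous differences: 0.

0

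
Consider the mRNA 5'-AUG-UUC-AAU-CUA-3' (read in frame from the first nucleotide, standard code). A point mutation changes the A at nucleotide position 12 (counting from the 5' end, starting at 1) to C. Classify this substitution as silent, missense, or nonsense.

silent

Position 12 falls in codon 4: CUA → Leu.
After the substitution the codon is CUC → Leu.
Both encode Leu, so the change is synonymous.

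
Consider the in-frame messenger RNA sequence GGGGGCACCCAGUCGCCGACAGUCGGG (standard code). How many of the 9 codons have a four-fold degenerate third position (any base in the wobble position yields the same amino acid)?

8

Codon 1 GGG (Gly): third position 4-fold.
Codon 2 GGC (Gly): third position 4-fold.
Codon 3 ACC (Thr): third position 4-fold.
Codon 4 CAG (Gln): third position 2-fold.
Codon 5 UCG (Ser): third position 4-fold.
Codon 6 CCG (Pro): third position 4-fold.
Codon 7 ACA (Thr): third position 4-fold.
Codon 8 GUC (Val): third position 4-fold.
Codon 9 GGG (Gly): third position 4-fold.
Four-fold degenerate third positions: 8.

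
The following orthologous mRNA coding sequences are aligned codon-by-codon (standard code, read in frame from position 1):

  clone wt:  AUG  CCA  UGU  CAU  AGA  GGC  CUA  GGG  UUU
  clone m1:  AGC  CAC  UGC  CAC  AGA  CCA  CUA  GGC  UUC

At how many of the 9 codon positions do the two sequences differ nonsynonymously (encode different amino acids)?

Codon 1: AUG Met / AGC Ser — nonsynonymous.
Codon 2: CCA Pro / CAC His — nonsynonymous.
Codon 3: UGU Cys / UGC Cys — synonymous.
Codon 4: CAU His / CAC His — synonymous.
Codon 5: AGA Arg / AGA Arg — identical.
Codon 6: GGC Gly / CCA Pro — nonsynonymous.
Codon 7: CUA Leu / CUA Leu — identical.
Codon 8: GGG Gly / GGC Gly — synonymous.
Codon 9: UUU Phe / UUC Phe — synonymous.
Nonsynonymous differences: 3.

3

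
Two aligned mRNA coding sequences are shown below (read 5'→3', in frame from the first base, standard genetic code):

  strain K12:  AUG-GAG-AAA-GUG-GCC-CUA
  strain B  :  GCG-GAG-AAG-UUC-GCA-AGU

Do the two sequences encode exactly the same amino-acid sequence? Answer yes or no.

no

Codon 1: AUG Met / GCG Ala — nonsynonymous.
Codon 2: GAG Glu / GAG Glu — identical.
Codon 3: AAA Lys / AAG Lys — synonymous.
Codon 4: GUG Val / UUC Phe — nonsynonymous.
Codon 5: GCC Ala / GCA Ala — synonymous.
Codon 6: CUA Leu / AGU Ser — nonsynonymous.
Nonsynonymous differences: 3 → different protein.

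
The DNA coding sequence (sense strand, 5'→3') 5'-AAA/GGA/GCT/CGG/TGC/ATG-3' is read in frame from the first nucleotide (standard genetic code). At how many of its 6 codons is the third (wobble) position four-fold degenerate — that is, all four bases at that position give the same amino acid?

Codon 1 AAA (Lys): third position 2-fold.
Codon 2 GGA (Gly): third position 4-fold.
Codon 3 GCT (Ala): third position 4-fold.
Codon 4 CGG (Arg): third position 4-fold.
Codon 5 TGC (Cys): third position 2-fold.
Codon 6 ATG (Met): third position 1-fold.
Four-fold degenerate third positions: 3.

3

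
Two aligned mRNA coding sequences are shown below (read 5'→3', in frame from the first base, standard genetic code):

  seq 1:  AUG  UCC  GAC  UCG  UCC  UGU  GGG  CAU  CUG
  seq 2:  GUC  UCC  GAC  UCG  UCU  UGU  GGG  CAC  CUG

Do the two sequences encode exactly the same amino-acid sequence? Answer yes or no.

Codon 1: AUG Met / GUC Val — nonsynonymous.
Codon 2: UCC Ser / UCC Ser — identical.
Codon 3: GAC Asp / GAC Asp — identical.
Codon 4: UCG Ser / UCG Ser — identical.
Codon 5: UCC Ser / UCU Ser — synonymous.
Codon 6: UGU Cys / UGU Cys — identical.
Codon 7: GGG Gly / GGG Gly — identical.
Codon 8: CAU His / CAC His — synonymous.
Codon 9: CUG Leu / CUG Leu — identical.
Nonsynonymous differences: 1 → different protein.

no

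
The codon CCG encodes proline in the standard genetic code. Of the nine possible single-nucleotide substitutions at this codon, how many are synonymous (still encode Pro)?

3

Position 1: none → 0 synonymous.
Position 2: none → 0 synonymous.
Position 3: CCU, CCC, CCA → 3 synonymous.
Total: 0 + 0 + 3 = 3.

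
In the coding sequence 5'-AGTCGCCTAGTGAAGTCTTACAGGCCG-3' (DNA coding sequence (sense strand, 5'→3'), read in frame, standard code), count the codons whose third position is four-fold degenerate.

5

Codon 1 AGT (Ser): third position 2-fold.
Codon 2 CGC (Arg): third position 4-fold.
Codon 3 CTA (Leu): third position 4-fold.
Codon 4 GTG (Val): third position 4-fold.
Codon 5 AAG (Lys): third position 2-fold.
Codon 6 TCT (Ser): third position 4-fold.
Codon 7 TAC (Tyr): third position 2-fold.
Codon 8 AGG (Arg): third position 2-fold.
Codon 9 CCG (Pro): third position 4-fold.
Four-fold degenerate third positions: 5.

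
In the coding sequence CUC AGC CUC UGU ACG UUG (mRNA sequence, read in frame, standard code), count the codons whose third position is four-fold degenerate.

3

Codon 1 CUC (Leu): third position 4-fold.
Codon 2 AGC (Ser): third position 2-fold.
Codon 3 CUC (Leu): third position 4-fold.
Codon 4 UGU (Cys): third position 2-fold.
Codon 5 ACG (Thr): third position 4-fold.
Codon 6 UUG (Leu): third position 2-fold.
Four-fold degenerate third positions: 3.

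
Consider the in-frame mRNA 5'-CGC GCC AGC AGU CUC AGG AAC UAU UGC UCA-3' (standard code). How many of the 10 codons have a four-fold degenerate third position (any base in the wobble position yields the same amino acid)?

Codon 1 CGC (Arg): third position 4-fold.
Codon 2 GCC (Ala): third position 4-fold.
Codon 3 AGC (Ser): third position 2-fold.
Codon 4 AGU (Ser): third position 2-fold.
Codon 5 CUC (Leu): third position 4-fold.
Codon 6 AGG (Arg): third position 2-fold.
Codon 7 AAC (Asn): third position 2-fold.
Codon 8 UAU (Tyr): third position 2-fold.
Codon 9 UGC (Cys): third position 2-fold.
Codon 10 UCA (Ser): third position 4-fold.
Four-fold degenerate third positions: 4.

4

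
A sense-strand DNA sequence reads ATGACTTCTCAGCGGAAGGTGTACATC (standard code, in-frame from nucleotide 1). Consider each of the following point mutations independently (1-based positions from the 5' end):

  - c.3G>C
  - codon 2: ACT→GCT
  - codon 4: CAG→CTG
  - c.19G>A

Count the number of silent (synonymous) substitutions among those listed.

Codon 1: ATG (Met) → ATC (Ile) — missense.
Codon 2: ACT (Thr) → GCT (Ala) — missense.
Codon 4: CAG (Gln) → CTG (Leu) — missense.
Codon 7: GTG (Val) → ATG (Met) — missense.
Synonymous: 0 of 4.

0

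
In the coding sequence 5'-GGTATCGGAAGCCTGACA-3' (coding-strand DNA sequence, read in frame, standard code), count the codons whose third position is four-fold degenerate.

Codon 1 GGT (Gly): third position 4-fold.
Codon 2 ATC (Ile): third position 3-fold.
Codon 3 GGA (Gly): third position 4-fold.
Codon 4 AGC (Ser): third position 2-fold.
Codon 5 CTG (Leu): third position 4-fold.
Codon 6 ACA (Thr): third position 4-fold.
Four-fold degenerate third positions: 4.

4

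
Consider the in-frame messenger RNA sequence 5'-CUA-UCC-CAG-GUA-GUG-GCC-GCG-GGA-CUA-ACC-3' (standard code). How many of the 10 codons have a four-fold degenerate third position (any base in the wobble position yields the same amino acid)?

Codon 1 CUA (Leu): third position 4-fold.
Codon 2 UCC (Ser): third position 4-fold.
Codon 3 CAG (Gln): third position 2-fold.
Codon 4 GUA (Val): third position 4-fold.
Codon 5 GUG (Val): third position 4-fold.
Codon 6 GCC (Ala): third position 4-fold.
Codon 7 GCG (Ala): third position 4-fold.
Codon 8 GGA (Gly): third position 4-fold.
Codon 9 CUA (Leu): third position 4-fold.
Codon 10 ACC (Thr): third position 4-fold.
Four-fold degenerate third positions: 9.

9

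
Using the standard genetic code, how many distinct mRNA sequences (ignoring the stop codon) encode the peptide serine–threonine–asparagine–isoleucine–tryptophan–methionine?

144

Ser: 6 codons.
Thr: 4 codons.
Asn: 2 codons.
Ile: 3 codons.
Trp: 1 codon.
Met: 1 codon.
6 × 4 × 2 × 3 × 1 × 1 = 144.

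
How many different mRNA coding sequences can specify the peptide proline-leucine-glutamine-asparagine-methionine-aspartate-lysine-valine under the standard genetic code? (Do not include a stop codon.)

Pro: 4 codons.
Leu: 6 codons.
Gln: 2 codons.
Asn: 2 codons.
Met: 1 codon.
Asp: 2 codons.
Lys: 2 codons.
Val: 4 codons.
4 × 6 × 2 × 2 × 1 × 2 × 2 × 4 = 1536.

1536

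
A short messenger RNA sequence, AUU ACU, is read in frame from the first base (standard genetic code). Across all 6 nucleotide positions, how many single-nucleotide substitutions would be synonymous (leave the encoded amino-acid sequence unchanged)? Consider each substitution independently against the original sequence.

Codon 1 (AUU, Ile): 2 synonymous substitutions.
Codon 2 (ACU, Thr): 3 synonymous substitutions.
Total: 2 + 3 = 5.

5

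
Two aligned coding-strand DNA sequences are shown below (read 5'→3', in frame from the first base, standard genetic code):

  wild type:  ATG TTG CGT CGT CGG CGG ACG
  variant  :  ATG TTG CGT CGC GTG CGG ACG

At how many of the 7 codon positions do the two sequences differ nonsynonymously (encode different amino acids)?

Codon 1: ATG Met / ATG Met — identical.
Codon 2: TTG Leu / TTG Leu — identical.
Codon 3: CGT Arg / CGT Arg — identical.
Codon 4: CGT Arg / CGC Arg — synonymous.
Codon 5: CGG Arg / GTG Val — nonsynonymous.
Codon 6: CGG Arg / CGG Arg — identical.
Codon 7: ACG Thr / ACG Thr — identical.
Nonsynonymous differences: 1.

1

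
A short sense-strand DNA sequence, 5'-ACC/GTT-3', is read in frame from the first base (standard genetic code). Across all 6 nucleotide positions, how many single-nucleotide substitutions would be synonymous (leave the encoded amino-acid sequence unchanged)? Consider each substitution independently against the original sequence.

6

Codon 1 (ACC, Thr): 3 synonymous substitutions.
Codon 2 (GTT, Val): 3 synonymous substitutions.
Total: 3 + 3 = 6.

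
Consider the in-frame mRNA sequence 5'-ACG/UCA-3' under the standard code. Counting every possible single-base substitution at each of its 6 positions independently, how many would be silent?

Codon 1 (ACG, Thr): 3 synonymous substitutions.
Codon 2 (UCA, Ser): 3 synonymous substitutions.
Total: 3 + 3 = 6.

6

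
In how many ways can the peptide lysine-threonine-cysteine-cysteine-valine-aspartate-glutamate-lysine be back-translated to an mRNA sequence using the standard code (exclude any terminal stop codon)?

1024

Lys: 2 codons.
Thr: 4 codons.
Cys: 2 codons.
Cys: 2 codons.
Val: 4 codons.
Asp: 2 codons.
Glu: 2 codons.
Lys: 2 codons.
2 × 4 × 2 × 2 × 4 × 2 × 2 × 2 = 1024.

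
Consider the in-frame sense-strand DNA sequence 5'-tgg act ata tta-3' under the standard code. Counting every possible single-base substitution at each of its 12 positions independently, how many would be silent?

Codon 1 (TGG, Trp): 0 synonymous substitutions.
Codon 2 (ACT, Thr): 3 synonymous substitutions.
Codon 3 (ATA, Ile): 2 synonymous substitutions.
Codon 4 (TTA, Leu): 2 synonymous substitutions.
Total: 0 + 3 + 2 + 2 = 7.

7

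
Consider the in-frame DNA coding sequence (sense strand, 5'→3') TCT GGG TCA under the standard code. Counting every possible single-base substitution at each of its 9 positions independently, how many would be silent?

9

Codon 1 (TCT, Ser): 3 synonymous substitutions.
Codon 2 (GGG, Gly): 3 synonymous substitutions.
Codon 3 (TCA, Ser): 3 synonymous substitutions.
Total: 3 + 3 + 3 = 9.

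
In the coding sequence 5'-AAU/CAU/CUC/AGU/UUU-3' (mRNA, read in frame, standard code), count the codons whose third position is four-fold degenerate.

Codon 1 AAU (Asn): third position 2-fold.
Codon 2 CAU (His): third position 2-fold.
Codon 3 CUC (Leu): third position 4-fold.
Codon 4 AGU (Ser): third position 2-fold.
Codon 5 UUU (Phe): third position 2-fold.
Four-fold degenerate third positions: 1.

1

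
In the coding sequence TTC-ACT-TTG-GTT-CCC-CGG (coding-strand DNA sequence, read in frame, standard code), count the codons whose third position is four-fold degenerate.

4

Codon 1 TTC (Phe): third position 2-fold.
Codon 2 ACT (Thr): third position 4-fold.
Codon 3 TTG (Leu): third position 2-fold.
Codon 4 GTT (Val): third position 4-fold.
Codon 5 CCC (Pro): third position 4-fold.
Codon 6 CGG (Arg): third position 4-fold.
Four-fold degenerate third positions: 4.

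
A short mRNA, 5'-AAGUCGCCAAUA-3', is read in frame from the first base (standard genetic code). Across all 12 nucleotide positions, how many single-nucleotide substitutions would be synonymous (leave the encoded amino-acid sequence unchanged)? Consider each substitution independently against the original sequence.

9

Codon 1 (AAG, Lys): 1 synonymous substitution.
Codon 2 (UCG, Ser): 3 synonymous substitutions.
Codon 3 (CCA, Pro): 3 synonymous substitutions.
Codon 4 (AUA, Ile): 2 synonymous substitutions.
Total: 1 + 3 + 3 + 2 = 9.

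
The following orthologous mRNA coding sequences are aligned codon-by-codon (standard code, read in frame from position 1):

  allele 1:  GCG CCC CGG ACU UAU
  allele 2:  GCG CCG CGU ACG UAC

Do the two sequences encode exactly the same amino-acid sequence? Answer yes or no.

Codon 1: GCG Ala / GCG Ala — identical.
Codon 2: CCC Pro / CCG Pro — synonymous.
Codon 3: CGG Arg / CGU Arg — synonymous.
Codon 4: ACU Thr / ACG Thr — synonymous.
Codon 5: UAU Tyr / UAC Tyr — synonymous.
Nonsynonymous differences: 0 → same protein.

yes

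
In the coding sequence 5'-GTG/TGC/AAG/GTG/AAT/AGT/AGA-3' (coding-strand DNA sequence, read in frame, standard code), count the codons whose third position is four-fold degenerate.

2

Codon 1 GTG (Val): third position 4-fold.
Codon 2 TGC (Cys): third position 2-fold.
Codon 3 AAG (Lys): third position 2-fold.
Codon 4 GTG (Val): third position 4-fold.
Codon 5 AAT (Asn): third position 2-fold.
Codon 6 AGT (Ser): third position 2-fold.
Codon 7 AGA (Arg): third position 2-fold.
Four-fold degenerate third positions: 2.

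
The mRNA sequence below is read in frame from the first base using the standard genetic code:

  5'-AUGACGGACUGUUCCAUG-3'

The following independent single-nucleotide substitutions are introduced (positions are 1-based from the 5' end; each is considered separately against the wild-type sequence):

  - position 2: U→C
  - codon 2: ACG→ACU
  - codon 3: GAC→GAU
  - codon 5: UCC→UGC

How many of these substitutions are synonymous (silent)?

2

Codon 1: AUG (Met) → ACG (Thr) — missense.
Codon 2: ACG (Thr) → ACU (Thr) — synonymous.
Codon 3: GAC (Asp) → GAU (Asp) — synonymous.
Codon 5: UCC (Ser) → UGC (Cys) — missense.
Synonymous: 2 of 4.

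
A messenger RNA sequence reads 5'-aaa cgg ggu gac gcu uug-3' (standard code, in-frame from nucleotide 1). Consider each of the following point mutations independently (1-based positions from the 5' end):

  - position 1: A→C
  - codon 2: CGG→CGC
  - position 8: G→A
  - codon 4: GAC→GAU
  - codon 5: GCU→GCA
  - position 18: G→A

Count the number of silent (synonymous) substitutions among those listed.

Codon 1: AAA (Lys) → CAA (Gln) — missense.
Codon 2: CGG (Arg) → CGC (Arg) — synonymous.
Codon 3: GGU (Gly) → GAU (Asp) — missense.
Codon 4: GAC (Asp) → GAU (Asp) — synonymous.
Codon 5: GCU (Ala) → GCA (Ala) — synonymous.
Codon 6: UUG (Leu) → UUA (Leu) — synonymous.
Synonymous: 4 of 6.

4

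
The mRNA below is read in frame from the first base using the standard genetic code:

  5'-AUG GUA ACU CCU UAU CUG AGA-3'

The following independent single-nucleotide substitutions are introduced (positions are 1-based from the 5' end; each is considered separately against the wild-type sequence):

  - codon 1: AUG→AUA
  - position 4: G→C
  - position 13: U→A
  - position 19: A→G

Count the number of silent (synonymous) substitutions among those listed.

Codon 1: AUG (Met) → AUA (Ile) — missense.
Codon 2: GUA (Val) → CUA (Leu) — missense.
Codon 5: UAU (Tyr) → AAU (Asn) — missense.
Codon 7: AGA (Arg) → GGA (Gly) — missense.
Synonymous: 0 of 4.

0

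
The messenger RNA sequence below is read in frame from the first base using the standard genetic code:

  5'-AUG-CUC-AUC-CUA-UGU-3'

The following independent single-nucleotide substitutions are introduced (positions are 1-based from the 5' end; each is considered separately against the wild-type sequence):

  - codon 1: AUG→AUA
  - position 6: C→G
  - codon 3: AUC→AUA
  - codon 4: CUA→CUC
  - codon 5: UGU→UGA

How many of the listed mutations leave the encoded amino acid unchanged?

Codon 1: AUG (Met) → AUA (Ile) — missense.
Codon 2: CUC (Leu) → CUG (Leu) — synonymous.
Codon 3: AUC (Ile) → AUA (Ile) — synonymous.
Codon 4: CUA (Leu) → CUC (Leu) — synonymous.
Codon 5: UGU (Cys) → UGA (Stop) — nonsense.
Synonymous: 3 of 5.

3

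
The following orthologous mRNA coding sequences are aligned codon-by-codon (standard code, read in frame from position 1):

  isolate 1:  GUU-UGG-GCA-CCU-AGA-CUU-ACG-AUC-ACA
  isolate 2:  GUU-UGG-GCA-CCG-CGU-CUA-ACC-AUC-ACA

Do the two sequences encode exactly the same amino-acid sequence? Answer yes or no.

Codon 1: GUU Val / GUU Val — identical.
Codon 2: UGG Trp / UGG Trp — identical.
Codon 3: GCA Ala / GCA Ala — identical.
Codon 4: CCU Pro / CCG Pro — synonymous.
Codon 5: AGA Arg / CGU Arg — synonymous.
Codon 6: CUU Leu / CUA Leu — synonymous.
Codon 7: ACG Thr / ACC Thr — synonymous.
Codon 8: AUC Ile / AUC Ile — identical.
Codon 9: ACA Thr / ACA Thr — identical.
Nonsynonymous differences: 0 → same protein.

yes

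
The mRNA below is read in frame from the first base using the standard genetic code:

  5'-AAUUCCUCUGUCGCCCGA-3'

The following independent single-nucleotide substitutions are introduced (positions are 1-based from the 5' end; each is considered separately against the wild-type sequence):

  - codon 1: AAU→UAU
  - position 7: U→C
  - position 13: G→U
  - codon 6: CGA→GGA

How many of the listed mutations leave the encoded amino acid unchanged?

0

Codon 1: AAU (Asn) → UAU (Tyr) — missense.
Codon 3: UCU (Ser) → CCU (Pro) — missense.
Codon 5: GCC (Ala) → UCC (Ser) — missense.
Codon 6: CGA (Arg) → GGA (Gly) — missense.
Synonymous: 0 of 4.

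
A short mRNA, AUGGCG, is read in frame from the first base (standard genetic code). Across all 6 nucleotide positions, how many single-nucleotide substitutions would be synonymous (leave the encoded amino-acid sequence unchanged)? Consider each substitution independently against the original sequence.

Codon 1 (AUG, Met): 0 synonymous substitutions.
Codon 2 (GCG, Ala): 3 synonymous substitutions.
Total: 0 + 3 = 3.

3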